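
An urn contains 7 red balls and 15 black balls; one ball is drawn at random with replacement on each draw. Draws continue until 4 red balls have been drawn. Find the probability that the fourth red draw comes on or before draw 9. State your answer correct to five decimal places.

Finishing within 9 draws ⇔ at least 4 successes in the first 9. With X ~ Binomial(9, 0.318182), P(Y ≤ 9) = 1 − P(X ≤ 3).
  k=0: C(9,0)·0.318182^0·0.681818^9 = 0.0318432
  k=1: C(9,1)·0.318182^1·0.681818^8 = 0.1337416
  k=2: C(9,2)·0.318182^2·0.681818^7 = 0.2496510
  k=3: C(9,3)·0.318182^3·0.681818^6 = 0.2718422
1 − 0.6870780 = 0.3129220

0.31292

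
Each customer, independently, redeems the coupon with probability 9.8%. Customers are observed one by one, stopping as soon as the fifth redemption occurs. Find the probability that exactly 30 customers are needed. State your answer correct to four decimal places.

0.0163

Y = trial on which the fifth success occurs; negative binomial, r=5, p=0.098.
P(Y=30) = C(29,4) · p^5 · (1−p)^25
= 23751 · 9.0392e-06 · 0.075886 = 0.016292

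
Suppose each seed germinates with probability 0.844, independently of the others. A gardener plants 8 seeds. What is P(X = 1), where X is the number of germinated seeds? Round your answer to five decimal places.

0.00002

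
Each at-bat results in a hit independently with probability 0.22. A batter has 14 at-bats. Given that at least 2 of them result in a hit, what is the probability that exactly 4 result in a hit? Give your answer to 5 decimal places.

0.23069

X ~ Binomial(14, 0.22). Want P(X=4 | X≥2) = P(X=4) / P(X≥2).
P(X=4) = C(14,4)·0.22^4·0.78^10 = 0.1954658
P(X≥2) = 1 − 0.0308549 − 0.1218374 = 0.8473077
Ratio = 0.1954658 / 0.8473077 = 0.2306905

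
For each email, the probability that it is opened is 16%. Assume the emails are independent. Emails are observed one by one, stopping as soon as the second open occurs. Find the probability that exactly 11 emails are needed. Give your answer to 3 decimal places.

0.053

Y = trial on which the second success occurs; negative binomial, r=2, p=0.16.
P(Y=11) = C(10,1) · p^2 · (1−p)^9
= 10 · 0.0256 · 0.20822 = 0.05330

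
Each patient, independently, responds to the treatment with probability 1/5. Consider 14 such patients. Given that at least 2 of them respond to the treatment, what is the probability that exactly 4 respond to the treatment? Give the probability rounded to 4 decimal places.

X ~ Binomial(14, 0.20). Want P(X=4 | X≥2) = P(X=4) / P(X≥2).
P(X=4) = C(14,4)·0.20^4·0.80^10 = 0.171970
P(X≥2) = 1 − 0.043980 − 0.153932 = 0.802088
Ratio = 0.171970 / 0.802088 = 0.214404

0.2144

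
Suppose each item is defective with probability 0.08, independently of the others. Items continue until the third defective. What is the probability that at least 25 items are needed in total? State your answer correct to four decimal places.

Needing more than 24 items ⇔ fewer than 3 successes in the first 24. With X ~ Binomial(24, 0.08), P(Y > 24) = P(X ≤ 2).
  k=0: C(24,0)·0.08^0·0.92^24 = 0.135179
  k=1: C(24,1)·0.08^1·0.92^23 = 0.282112
  k=2: C(24,2)·0.08^2·0.92^22 = 0.282112
P(X ≤ 2) = 0.699402

0.6994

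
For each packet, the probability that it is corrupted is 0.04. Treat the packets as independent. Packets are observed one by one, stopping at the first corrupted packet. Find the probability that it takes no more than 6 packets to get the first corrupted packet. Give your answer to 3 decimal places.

0.217

Y = number of packets to the first success; geometric, p = 0.04.
P(Y ≤ 6) = 1 − (1−p)^6 = 1 − 0.78276 = 0.21724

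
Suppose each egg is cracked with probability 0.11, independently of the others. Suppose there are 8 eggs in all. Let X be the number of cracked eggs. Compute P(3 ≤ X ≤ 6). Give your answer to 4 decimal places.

X ~ Binomial(8, 0.11); P(3 ≤ X ≤ 6) = Σ C(8,k) p^k (1−p)^(8−k) over k:
  k=3: C(8,3)·0.11^3·0.89^5 = 0.041621
  k=4: C(8,4)·0.11^4·0.89^4 = 0.006430
  k=5: C(8,5)·0.11^5·0.89^3 = 0.000636
  k=6: C(8,6)·0.11^6·0.89^2 = 0.000039
Total = 0.048727

0.0487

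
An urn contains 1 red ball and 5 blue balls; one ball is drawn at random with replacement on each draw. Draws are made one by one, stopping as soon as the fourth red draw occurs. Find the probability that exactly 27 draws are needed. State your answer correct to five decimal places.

Y = trial on which the fourth success occurs; negative binomial, r=4, p=0.166667.
P(Y=27) = C(26,3) · p^4 · (1−p)^23
= 2600 · 0.0007716 · 0.015095 = 0.0302831

0.03028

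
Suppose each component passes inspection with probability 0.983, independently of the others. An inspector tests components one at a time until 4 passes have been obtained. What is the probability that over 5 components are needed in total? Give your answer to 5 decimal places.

Needing more than 5 components ⇔ fewer than 4 successes in the first 5. With X ~ Binomial(5, 0.983), P(Y > 5) = P(X ≤ 3).
  k=0: C(5,0)·0.983^0·0.017^5 = 0.0000000
  k=1: C(5,1)·0.983^1·0.017^4 = 0.0000004
  k=2: C(5,2)·0.983^2·0.017^3 = 0.0000475
  k=3: C(5,3)·0.983^3·0.017^2 = 0.0027451
P(X ≤ 3) = 0.0027930

0.00279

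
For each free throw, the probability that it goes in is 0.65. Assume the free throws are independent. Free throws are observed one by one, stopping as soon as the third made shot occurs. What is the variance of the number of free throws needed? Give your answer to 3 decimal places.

Y = total free throws until the third success; negative binomial with r=3, p=0.65.
Var(Y) = r(1−p)/p² = 3·0.35 / 0.65² = 2.48521

2.485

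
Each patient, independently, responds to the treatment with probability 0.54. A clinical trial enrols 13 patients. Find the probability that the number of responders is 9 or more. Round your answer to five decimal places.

X ~ Binomial(13, 0.54); P(X ≥ 9) = Σ C(13,k) p^k (1−p)^(13−k) over k:
  k=9: C(13,9)·0.54^9·0.46^4 = 0.1249917
  k=10: C(13,10)·0.54^10·0.46^3 = 0.0586918
  k=11: C(13,11)·0.54^11·0.46^2 = 0.0187906
  k=12: C(13,12)·0.54^12·0.46^1 = 0.0036764
  k=13: C(13,13)·0.54^13·0.46^0 = 0.0003320
Total = 0.2064825

0.20648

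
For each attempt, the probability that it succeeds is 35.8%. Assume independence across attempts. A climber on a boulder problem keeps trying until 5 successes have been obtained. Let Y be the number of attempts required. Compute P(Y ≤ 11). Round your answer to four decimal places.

Finishing within 11 attempts ⇔ at least 5 successes in the first 11. With X ~ Binomial(11, 0.358), P(Y ≤ 11) = 1 − P(X ≤ 4).
  k=0: C(11,0)·0.358^0·0.642^11 = 0.007636
  k=1: C(11,1)·0.358^1·0.642^10 = 0.046841
  k=2: C(11,2)·0.358^2·0.642^9 = 0.130600
  k=3: C(11,3)·0.358^3·0.642^8 = 0.218481
  k=4: C(11,4)·0.358^4·0.642^7 = 0.243664
1 − 0.647222 = 0.352778

0.3528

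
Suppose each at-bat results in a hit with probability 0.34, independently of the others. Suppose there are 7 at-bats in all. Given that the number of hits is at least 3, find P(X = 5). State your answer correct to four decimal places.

0.0935

X ~ Binomial(7, 0.34). Want P(X=5 | X≥3) = P(X=5) / P(X≥3).
P(X=5) = C(7,5)·0.34^5·0.66^2 = 0.041563
P(X≥3) = 1 − 0.054552 − 0.196716 − 0.304016 = 0.444716
Ratio = 0.041563 / 0.444716 = 0.093459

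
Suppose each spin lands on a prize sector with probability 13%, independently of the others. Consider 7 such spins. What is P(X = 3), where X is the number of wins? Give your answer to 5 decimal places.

X ~ Binomial(n=7, p=0.13).
P(X=3) = C(7,3) · p^3 · (1−p)^4
= 35 · 0.002197 · 0.5729 = 0.0440530

0.04405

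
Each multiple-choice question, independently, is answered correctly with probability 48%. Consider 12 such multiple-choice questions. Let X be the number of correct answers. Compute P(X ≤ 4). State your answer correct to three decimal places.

0.235

X ~ Binomial(12, 0.48); P(X ≤ 4) = Σ C(12,k) p^k (1−p)^(12−k) over k:
  k=0: C(12,0)·0.48^0·0.52^12 = 0.00039
  k=1: C(12,1)·0.48^1·0.52^11 = 0.00433
  k=2: C(12,2)·0.48^2·0.52^10 = 0.02198
  k=3: C(12,3)·0.48^3·0.52^9 = 0.06764
  k=4: C(12,4)·0.48^4·0.52^8 = 0.14047
Total = 0.23481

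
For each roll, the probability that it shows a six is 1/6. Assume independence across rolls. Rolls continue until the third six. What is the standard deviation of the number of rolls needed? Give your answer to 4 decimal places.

Y = total rolls until the third success; negative binomial with r=3, p=0.166667.
SD(Y) = √[r(1−p)/p²] = √(90.000000) = 9.486833

9.4868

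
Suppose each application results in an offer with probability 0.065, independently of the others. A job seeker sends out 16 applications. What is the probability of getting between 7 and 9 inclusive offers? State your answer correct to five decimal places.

0.00003

X ~ Binomial(16, 0.065); P(7 ≤ X ≤ 9) = Σ C(16,k) p^k (1−p)^(16−k) over k:
  k=7: C(16,7)·0.065^7·0.935^9 = 0.0000306
  k=8: C(16,8)·0.065^8·0.935^8 = 0.0000024
  k=9: C(16,9)·0.065^9·0.935^7 = 0.0000001
Total = 0.0000332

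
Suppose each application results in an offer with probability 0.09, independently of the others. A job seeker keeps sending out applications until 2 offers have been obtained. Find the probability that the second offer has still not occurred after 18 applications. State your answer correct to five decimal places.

Needing more than 18 applications ⇔ fewer than 2 successes in the first 18. With X ~ Binomial(18, 0.09), P(Y > 18) = P(X ≤ 1).
  k=0: C(18,0)·0.09^0·0.91^18 = 0.1831239
  k=1: C(18,1)·0.09^1·0.91^17 = 0.3260008
P(X ≤ 1) = 0.5091247

0.50912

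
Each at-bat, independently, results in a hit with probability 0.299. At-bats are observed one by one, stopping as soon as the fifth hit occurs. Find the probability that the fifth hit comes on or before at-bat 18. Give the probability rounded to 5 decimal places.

0.66397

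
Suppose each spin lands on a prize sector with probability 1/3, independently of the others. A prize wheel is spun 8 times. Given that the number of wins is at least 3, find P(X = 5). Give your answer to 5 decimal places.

0.12840

X ~ Binomial(8, 0.333333). Want P(X=5 | X≥3) = P(X=5) / P(X≥3).
P(X=5) = C(8,5)·0.333333^5·0.666667^3 = 0.0682823
P(X≥3) = 1 − 0.0390184 − 0.1560738 − 0.2731291 = 0.5317787
Ratio = 0.0682823 / 0.5317787 = 0.1284036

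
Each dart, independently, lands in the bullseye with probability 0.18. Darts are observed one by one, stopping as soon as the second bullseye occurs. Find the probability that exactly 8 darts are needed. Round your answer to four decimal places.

0.0689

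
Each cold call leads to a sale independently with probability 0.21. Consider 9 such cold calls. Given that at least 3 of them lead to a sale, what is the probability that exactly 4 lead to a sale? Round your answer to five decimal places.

0.26133

X ~ Binomial(9, 0.21). Want P(X=4 | X≥3) = P(X=4) / P(X≥3).
P(X=4) = C(9,4)·0.21^4·0.79^5 = 0.0754021
P(X≥3) = 1 − 0.1198516 − 0.2867336 − 0.3048813 = 0.2885336
Ratio = 0.0754021 / 0.2885336 = 0.2613285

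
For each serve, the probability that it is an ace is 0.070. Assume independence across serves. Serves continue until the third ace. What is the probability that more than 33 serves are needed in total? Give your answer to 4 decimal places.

Needing more than 33 serves ⇔ fewer than 3 successes in the first 33. With X ~ Binomial(33, 0.07), P(Y > 33) = P(X ≤ 2).
  k=0: C(33,0)·0.07^0·0.93^33 = 0.091188
  k=1: C(33,1)·0.07^1·0.93^32 = 0.226499
  k=2: C(33,2)·0.07^2·0.93^31 = 0.272773
P(X ≤ 2) = 0.590460

0.5905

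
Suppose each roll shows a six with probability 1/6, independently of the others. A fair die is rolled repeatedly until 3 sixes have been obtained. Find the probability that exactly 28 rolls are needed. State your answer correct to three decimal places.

Y = trial on which the third success occurs; negative binomial, r=3, p=0.166667.
P(Y=28) = C(27,2) · p^3 · (1−p)^25
= 351 · 0.0046296 · 0.010483 = 0.01703

0.017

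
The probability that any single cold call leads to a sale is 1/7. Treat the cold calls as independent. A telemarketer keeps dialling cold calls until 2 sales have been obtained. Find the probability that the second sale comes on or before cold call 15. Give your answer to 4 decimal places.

0.6534

Finishing within 15 cold calls ⇔ at least 2 successes in the first 15. With X ~ Binomial(15, 0.142857), P(Y ≤ 15) = 1 − P(X ≤ 1).
  k=0: C(15,0)·0.142857^0·0.857143^15 = 0.099037
  k=1: C(15,1)·0.142857^1·0.857143^14 = 0.247593
1 − 0.346630 = 0.653370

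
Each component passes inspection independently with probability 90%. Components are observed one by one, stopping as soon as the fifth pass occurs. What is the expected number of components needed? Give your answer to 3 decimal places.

5.556

Y = total components until the fifth success; negative binomial with r=5, p=0.90.
E[Y] = r / p = 5 / 0.90 = 5.55556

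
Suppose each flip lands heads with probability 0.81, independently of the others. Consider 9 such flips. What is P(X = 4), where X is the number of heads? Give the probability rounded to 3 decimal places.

X ~ Binomial(n=9, p=0.81).
P(X=4) = C(9,4) · p^4 · (1−p)^5
= 126 · 0.43047 · 0.00024761 = 0.01343

0.013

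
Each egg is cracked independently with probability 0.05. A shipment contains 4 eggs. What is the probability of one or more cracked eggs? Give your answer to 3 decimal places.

0.185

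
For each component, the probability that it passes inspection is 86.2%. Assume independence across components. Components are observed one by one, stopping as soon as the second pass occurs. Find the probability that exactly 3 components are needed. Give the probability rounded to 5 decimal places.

Y = trial on which the second success occurs; negative binomial, r=2, p=0.862.
P(Y=3) = C(2,1) · p^2 · (1−p)^1
= 2 · 0.74304 · 0.138 = 0.2050801

0.20508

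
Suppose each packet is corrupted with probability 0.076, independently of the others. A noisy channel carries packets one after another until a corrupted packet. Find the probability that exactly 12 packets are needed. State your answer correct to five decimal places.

0.03186

Geometric (trials to first success), p = 0.076.
P(Y = 12) = (1−p)^11 · p = 0.41917 · 0.076 = 0.0318570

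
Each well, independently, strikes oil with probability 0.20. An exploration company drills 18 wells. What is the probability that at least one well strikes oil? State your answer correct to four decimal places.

0.9820

P(at least one) = 1 − P(none) = 1 − (1 − 0.20)^18
= 1 − 0.018014 = 0.981986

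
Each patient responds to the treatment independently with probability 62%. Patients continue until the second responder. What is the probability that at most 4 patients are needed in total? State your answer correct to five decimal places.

0.84307

Finishing within 4 patients ⇔ at least 2 successes in the first 4. With X ~ Binomial(4, 0.62), P(Y ≤ 4) = 1 − P(X ≤ 1).
  k=0: C(4,0)·0.62^0·0.38^4 = 0.0208514
  k=1: C(4,1)·0.62^1·0.38^3 = 0.1360826
1 − 0.1569339 = 0.8430661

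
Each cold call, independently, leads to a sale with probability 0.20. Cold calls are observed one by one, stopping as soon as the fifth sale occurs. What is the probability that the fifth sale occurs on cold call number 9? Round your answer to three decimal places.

0.009

Y = trial on which the fifth success occurs; negative binomial, r=5, p=0.20.
P(Y=9) = C(8,4) · p^5 · (1−p)^4
= 70 · 0.00032 · 0.4096 = 0.00918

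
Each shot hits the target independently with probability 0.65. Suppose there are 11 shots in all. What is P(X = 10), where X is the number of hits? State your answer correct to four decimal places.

X ~ Binomial(n=11, p=0.65).
P(X=10) = C(11,10) · p^10 · (1−p)^1
= 11 · 0.013463 · 0.35 = 0.051832

0.0518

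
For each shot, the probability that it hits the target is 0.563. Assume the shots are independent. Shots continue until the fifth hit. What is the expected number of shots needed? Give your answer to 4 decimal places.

8.8810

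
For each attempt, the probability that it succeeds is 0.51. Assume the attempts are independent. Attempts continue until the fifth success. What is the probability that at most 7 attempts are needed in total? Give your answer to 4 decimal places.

0.2433

Finishing within 7 attempts ⇔ at least 5 successes in the first 7. With X ~ Binomial(7, 0.51), P(Y ≤ 7) = 1 − P(X ≤ 4).
  k=0: C(7,0)·0.51^0·0.49^7 = 0.006782
  k=1: C(7,1)·0.51^1·0.49^6 = 0.049413
  k=2: C(7,2)·0.51^2·0.49^5 = 0.154291
  k=3: C(7,3)·0.51^3·0.49^4 = 0.267647
  k=4: C(7,4)·0.51^4·0.49^3 = 0.278572
1 − 0.756705 = 0.243295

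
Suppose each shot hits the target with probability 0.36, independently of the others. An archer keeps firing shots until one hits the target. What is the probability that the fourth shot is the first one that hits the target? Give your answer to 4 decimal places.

0.0944

Geometric (trials to first success), p = 0.36.
P(Y = 4) = (1−p)^3 · p = 0.26214 · 0.36 = 0.094372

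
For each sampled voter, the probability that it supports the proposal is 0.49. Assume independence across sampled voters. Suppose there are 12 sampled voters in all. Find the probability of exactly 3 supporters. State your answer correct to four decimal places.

X ~ Binomial(n=12, p=0.49).
P(X=3) = C(12,3) · p^3 · (1−p)^9
= 220 · 0.11765 · 0.0023342 = 0.060415

0.0604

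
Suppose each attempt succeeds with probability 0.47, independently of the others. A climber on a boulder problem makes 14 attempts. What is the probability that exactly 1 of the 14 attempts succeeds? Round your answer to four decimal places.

0.0017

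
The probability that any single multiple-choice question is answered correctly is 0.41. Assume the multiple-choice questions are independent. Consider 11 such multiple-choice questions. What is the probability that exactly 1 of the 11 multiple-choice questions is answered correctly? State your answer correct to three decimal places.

0.023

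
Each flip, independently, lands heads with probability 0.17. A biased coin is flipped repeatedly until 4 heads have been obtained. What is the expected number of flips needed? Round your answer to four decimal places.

Y = total flips until the fourth success; negative binomial with r=4, p=0.17.
E[Y] = r / p = 4 / 0.17 = 23.529412

23.5294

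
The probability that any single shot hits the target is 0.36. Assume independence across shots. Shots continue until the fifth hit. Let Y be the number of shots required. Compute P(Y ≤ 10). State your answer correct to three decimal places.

Finishing within 10 shots ⇔ at least 5 successes in the first 10. With X ~ Binomial(10, 0.36), P(Y ≤ 10) = 1 − P(X ≤ 4).
  k=0: C(10,0)·0.36^0·0.64^10 = 0.01153
  k=1: C(10,1)·0.36^1·0.64^9 = 0.06485
  k=2: C(10,2)·0.36^2·0.64^8 = 0.16416
  k=3: C(10,3)·0.36^3·0.64^7 = 0.24623
  k=4: C(10,4)·0.36^4·0.64^6 = 0.24239
1 − 0.72916 = 0.27084

0.271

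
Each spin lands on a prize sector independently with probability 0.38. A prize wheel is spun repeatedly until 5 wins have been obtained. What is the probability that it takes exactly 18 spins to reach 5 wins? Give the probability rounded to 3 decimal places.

0.038

Y = trial on which the fifth success occurs; negative binomial, r=5, p=0.38.
P(Y=18) = C(17,4) · p^5 · (1−p)^13
= 2380 · 0.0079235 · 0.0020003 = 0.03772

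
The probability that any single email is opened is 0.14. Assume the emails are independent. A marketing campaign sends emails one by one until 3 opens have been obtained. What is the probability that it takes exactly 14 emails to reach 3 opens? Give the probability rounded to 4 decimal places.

Y = trial on which the third success occurs; negative binomial, r=3, p=0.14.
P(Y=14) = C(13,2) · p^3 · (1−p)^11
= 78 · 0.002744 · 0.19032 = 0.040734

0.0407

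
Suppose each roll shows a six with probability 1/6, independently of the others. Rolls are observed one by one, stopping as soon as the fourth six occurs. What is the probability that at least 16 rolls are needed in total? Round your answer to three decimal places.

Needing more than 15 rolls ⇔ fewer than 4 successes in the first 15. With X ~ Binomial(15, 0.166667), P(Y > 15) = P(X ≤ 3).
  k=0: C(15,0)·0.166667^0·0.833333^15 = 0.06491
  k=1: C(15,1)·0.166667^1·0.833333^14 = 0.19472
  k=2: C(15,2)·0.166667^2·0.833333^13 = 0.27260
  k=3: C(15,3)·0.166667^3·0.833333^12 = 0.23626
P(X ≤ 3) = 0.76848

0.768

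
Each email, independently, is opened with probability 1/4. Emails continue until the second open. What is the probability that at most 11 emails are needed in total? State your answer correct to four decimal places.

Finishing within 11 emails ⇔ at least 2 successes in the first 11. With X ~ Binomial(11, 0.25), P(Y ≤ 11) = 1 − P(X ≤ 1).
  k=0: C(11,0)·0.25^0·0.75^11 = 0.042235
  k=1: C(11,1)·0.25^1·0.75^10 = 0.154862
1 − 0.197097 = 0.802903

0.8029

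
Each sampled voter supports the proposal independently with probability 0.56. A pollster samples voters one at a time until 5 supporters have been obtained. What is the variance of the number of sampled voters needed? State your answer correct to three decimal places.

7.015

Y = total sampled voters until the fifth success; negative binomial with r=5, p=0.56.
Var(Y) = r(1−p)/p² = 5·0.44 / 0.56² = 7.01531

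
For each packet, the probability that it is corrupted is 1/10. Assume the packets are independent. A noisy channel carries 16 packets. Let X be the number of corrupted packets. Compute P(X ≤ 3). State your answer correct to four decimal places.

X ~ Binomial(16, 0.10); P(X ≤ 3) = Σ C(16,k) p^k (1−p)^(16−k) over k:
  k=0: C(16,0)·0.10^0·0.90^16 = 0.185302
  k=1: C(16,1)·0.10^1·0.90^15 = 0.329426
  k=2: C(16,2)·0.10^2·0.90^14 = 0.274522
  k=3: C(16,3)·0.10^3·0.90^13 = 0.142344
Total = 0.931594

0.9316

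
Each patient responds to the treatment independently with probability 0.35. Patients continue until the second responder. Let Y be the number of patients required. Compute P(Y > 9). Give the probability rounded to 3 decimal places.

0.121

Needing more than 9 patients ⇔ fewer than 2 successes in the first 9. With X ~ Binomial(9, 0.35), P(Y > 9) = P(X ≤ 1).
  k=0: C(9,0)·0.35^0·0.65^9 = 0.02071
  k=1: C(9,1)·0.35^1·0.65^8 = 0.10037
P(X ≤ 1) = 0.12109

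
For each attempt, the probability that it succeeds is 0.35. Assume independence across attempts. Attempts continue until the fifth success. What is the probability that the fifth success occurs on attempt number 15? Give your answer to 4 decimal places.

Y = trial on which the fifth success occurs; negative binomial, r=5, p=0.35.
P(Y=15) = C(14,4) · p^5 · (1−p)^10
= 1001 · 0.0052522 · 0.013463 = 0.070780

0.0708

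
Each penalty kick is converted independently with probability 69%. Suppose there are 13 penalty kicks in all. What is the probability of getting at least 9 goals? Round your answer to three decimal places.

0.624

X ~ Binomial(13, 0.69); P(X ≥ 9) = Σ C(13,k) p^k (1−p)^(13−k) over k:
  k=9: C(13,9)·0.69^9·0.31^4 = 0.23410
  k=10: C(13,10)·0.69^10·0.31^3 = 0.20842
  k=11: C(13,11)·0.69^11·0.31^2 = 0.12652
  k=12: C(13,12)·0.69^12·0.31^1 = 0.04693
  k=13: C(13,13)·0.69^13·0.31^0 = 0.00804
Total = 0.62401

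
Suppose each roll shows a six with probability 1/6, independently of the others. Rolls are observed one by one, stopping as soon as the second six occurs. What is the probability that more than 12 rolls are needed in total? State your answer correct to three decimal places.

0.381

Needing more than 12 rolls ⇔ fewer than 2 successes in the first 12. With X ~ Binomial(12, 0.166667), P(Y > 12) = P(X ≤ 1).
  k=0: C(12,0)·0.166667^0·0.833333^12 = 0.11216
  k=1: C(12,1)·0.166667^1·0.833333^11 = 0.26918
P(X ≤ 1) = 0.38133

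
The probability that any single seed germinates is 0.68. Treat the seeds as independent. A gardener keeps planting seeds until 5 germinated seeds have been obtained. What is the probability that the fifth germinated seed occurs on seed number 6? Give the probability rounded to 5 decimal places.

0.23263

Y = trial on which the fifth success occurs; negative binomial, r=5, p=0.68.
P(Y=6) = C(5,4) · p^5 · (1−p)^1
= 5 · 0.14539 · 0.32 = 0.2326294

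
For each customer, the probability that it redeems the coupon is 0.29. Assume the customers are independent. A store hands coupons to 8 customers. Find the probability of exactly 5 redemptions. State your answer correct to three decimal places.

0.041

X ~ Binomial(n=8, p=0.29).
P(X=5) = C(8,5) · p^5 · (1−p)^3
= 56 · 0.0020511 · 0.35791 = 0.04111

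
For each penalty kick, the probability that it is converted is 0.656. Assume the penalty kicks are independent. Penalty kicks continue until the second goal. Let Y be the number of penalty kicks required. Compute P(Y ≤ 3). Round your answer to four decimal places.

0.7264

Finishing within 3 penalty kicks ⇔ at least 2 successes in the first 3. With X ~ Binomial(3, 0.656), P(Y ≤ 3) = 1 − P(X ≤ 1).
  k=0: C(3,0)·0.656^0·0.344^3 = 0.040708
  k=1: C(3,1)·0.656^1·0.344^2 = 0.232885
1 − 0.273593 = 0.726407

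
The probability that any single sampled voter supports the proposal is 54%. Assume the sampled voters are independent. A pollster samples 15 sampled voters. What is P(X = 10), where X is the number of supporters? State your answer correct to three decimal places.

0.130

X ~ Binomial(n=15, p=0.54).
P(X=10) = C(15,10) · p^10 · (1−p)^5
= 3003 · 0.0021083 · 0.020596 = 0.13040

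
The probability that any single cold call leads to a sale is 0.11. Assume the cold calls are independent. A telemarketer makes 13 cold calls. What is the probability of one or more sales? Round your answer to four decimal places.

0.7802

P(at least one) = 1 − P(none) = 1 − (1 − 0.11)^13
= 1 − 0.219821 = 0.780179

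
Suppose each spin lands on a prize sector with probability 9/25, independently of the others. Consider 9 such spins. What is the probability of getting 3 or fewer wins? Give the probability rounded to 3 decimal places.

X ~ Binomial(9, 0.36); P(X ≤ 3) = Σ C(9,k) p^k (1−p)^(9−k) over k:
  k=0: C(9,0)·0.36^0·0.64^9 = 0.01801
  k=1: C(9,1)·0.36^1·0.64^8 = 0.09120
  k=2: C(9,2)·0.36^2·0.64^7 = 0.20520
  k=3: C(9,3)·0.36^3·0.64^6 = 0.26932
Total = 0.58373

0.584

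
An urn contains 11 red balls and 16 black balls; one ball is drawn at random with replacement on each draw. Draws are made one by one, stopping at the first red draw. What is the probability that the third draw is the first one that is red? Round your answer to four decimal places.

Geometric (trials to first success), p = 0.407407.
P(Y = 3) = (1−p)^2 · p = 0.35117 · 0.407407 = 0.143068

0.1431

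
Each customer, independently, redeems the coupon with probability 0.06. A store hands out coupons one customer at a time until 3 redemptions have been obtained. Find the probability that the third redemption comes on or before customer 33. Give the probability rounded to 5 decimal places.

0.31765

Finishing within 33 customers ⇔ at least 3 successes in the first 33. With X ~ Binomial(33, 0.06), P(Y ≤ 33) = 1 − P(X ≤ 2).
  k=0: C(33,0)·0.06^0·0.94^33 = 0.1297834
  k=1: C(33,1)·0.06^1·0.94^32 = 0.2733736
  k=2: C(33,2)·0.06^2·0.94^31 = 0.2791900
1 − 0.6823470 = 0.3176530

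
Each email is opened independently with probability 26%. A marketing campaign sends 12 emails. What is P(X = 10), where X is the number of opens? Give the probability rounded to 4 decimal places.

X ~ Binomial(n=12, p=0.26).
P(X=10) = C(12,10) · p^10 · (1−p)^2
= 66 · 1.4117e-06 · 0.5476 = 0.000051

0.0001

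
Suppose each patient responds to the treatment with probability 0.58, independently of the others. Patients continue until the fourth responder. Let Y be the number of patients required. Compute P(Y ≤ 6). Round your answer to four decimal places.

Finishing within 6 patients ⇔ at least 4 successes in the first 6. With X ~ Binomial(6, 0.58), P(Y ≤ 6) = 1 − P(X ≤ 3).
  k=0: C(6,0)·0.58^0·0.42^6 = 0.005489
  k=1: C(6,1)·0.58^1·0.42^5 = 0.045481
  k=2: C(6,2)·0.58^2·0.42^4 = 0.157016
  k=3: C(6,3)·0.58^3·0.42^3 = 0.289109
1 − 0.497095 = 0.502905

0.5029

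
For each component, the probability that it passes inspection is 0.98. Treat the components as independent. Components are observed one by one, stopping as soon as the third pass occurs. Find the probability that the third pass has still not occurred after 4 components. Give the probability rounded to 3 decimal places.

0.002

Needing more than 4 components ⇔ fewer than 3 successes in the first 4. With X ~ Binomial(4, 0.98), P(Y > 4) = P(X ≤ 2).
  k=0: C(4,0)·0.98^0·0.02^4 = 0.00000
  k=1: C(4,1)·0.98^1·0.02^3 = 0.00003
  k=2: C(4,2)·0.98^2·0.02^2 = 0.00230
P(X ≤ 2) = 0.00234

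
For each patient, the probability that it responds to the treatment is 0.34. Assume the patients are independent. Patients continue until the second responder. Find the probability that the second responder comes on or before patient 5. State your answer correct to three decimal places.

Finishing within 5 patients ⇔ at least 2 successes in the first 5. With X ~ Binomial(5, 0.34), P(Y ≤ 5) = 1 − P(X ≤ 1).
  k=0: C(5,0)·0.34^0·0.66^5 = 0.12523
  k=1: C(5,1)·0.34^1·0.66^4 = 0.32257
1 − 0.44780 = 0.55220

0.552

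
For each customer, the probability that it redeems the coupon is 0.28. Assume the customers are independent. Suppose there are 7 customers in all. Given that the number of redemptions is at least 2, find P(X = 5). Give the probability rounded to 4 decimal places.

0.0299

X ~ Binomial(7, 0.28). Want P(X=5 | X≥2) = P(X=5) / P(X≥2).
P(X=5) = C(7,5)·0.28^5·0.72^2 = 0.018736
P(X≥2) = 1 − 0.100306 − 0.273056 = 0.626638
Ratio = 0.018736 / 0.626638 = 0.029899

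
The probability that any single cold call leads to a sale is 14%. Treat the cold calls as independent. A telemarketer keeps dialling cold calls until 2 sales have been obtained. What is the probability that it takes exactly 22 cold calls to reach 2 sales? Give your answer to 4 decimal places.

0.0202

Y = trial on which the second success occurs; negative binomial, r=2, p=0.14.
P(Y=22) = C(21,1) · p^2 · (1−p)^20
= 21 · 0.0196 · 0.048974 = 0.020158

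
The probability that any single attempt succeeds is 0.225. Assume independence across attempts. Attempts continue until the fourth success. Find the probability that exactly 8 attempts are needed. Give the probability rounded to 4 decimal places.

0.0324

Y = trial on which the fourth success occurs; negative binomial, r=4, p=0.225.
P(Y=8) = C(7,3) · p^4 · (1−p)^4
= 35 · 0.0025629 · 0.36075 = 0.032360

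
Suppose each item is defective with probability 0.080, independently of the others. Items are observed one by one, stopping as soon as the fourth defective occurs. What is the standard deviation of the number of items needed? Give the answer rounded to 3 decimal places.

Y = total items until the fourth success; negative binomial with r=4, p=0.08.
SD(Y) = √[r(1−p)/p²] = √(575.00000) = 23.97916

23.979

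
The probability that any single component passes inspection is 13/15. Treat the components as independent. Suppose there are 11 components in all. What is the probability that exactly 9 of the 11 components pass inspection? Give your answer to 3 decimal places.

X ~ Binomial(n=11, p=0.866667).
P(X=9) = C(11,9) · p^9 · (1−p)^2
= 55 · 0.27585 · 0.017778 = 0.26972

0.270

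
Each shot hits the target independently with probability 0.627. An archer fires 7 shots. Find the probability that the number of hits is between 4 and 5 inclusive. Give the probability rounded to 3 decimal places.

0.564

X ~ Binomial(7, 0.627); P(4 ≤ X ≤ 5) = Σ C(7,k) p^k (1−p)^(7−k) over k:
  k=4: C(7,4)·0.627^4·0.373^3 = 0.28071
  k=5: C(7,5)·0.627^5·0.373^2 = 0.28312
Total = 0.56384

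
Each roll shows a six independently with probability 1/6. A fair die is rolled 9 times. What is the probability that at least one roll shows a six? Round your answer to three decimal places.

P(at least one) = 1 − P(none) = 1 − (1 − 0.166667)^9
= 1 − 0.19381 = 0.80619

0.806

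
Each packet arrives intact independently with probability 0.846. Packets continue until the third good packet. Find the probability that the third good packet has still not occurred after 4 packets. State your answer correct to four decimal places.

0.1148

Needing more than 4 packets ⇔ fewer than 3 successes in the first 4. With X ~ Binomial(4, 0.846), P(Y > 4) = P(X ≤ 2).
  k=0: C(4,0)·0.846^0·0.154^4 = 0.000562
  k=1: C(4,1)·0.846^1·0.154^3 = 0.012359
  k=2: C(4,2)·0.846^2·0.154^2 = 0.101844
P(X ≤ 2) = 0.114765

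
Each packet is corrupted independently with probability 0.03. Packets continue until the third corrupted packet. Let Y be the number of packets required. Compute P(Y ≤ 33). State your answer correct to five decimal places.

0.07564

Finishing within 33 packets ⇔ at least 3 successes in the first 33. With X ~ Binomial(33, 0.03), P(Y ≤ 33) = 1 − P(X ≤ 2).
  k=0: C(33,0)·0.03^0·0.97^33 = 0.3659883
  k=1: C(33,1)·0.03^1·0.97^32 = 0.3735345
  k=2: C(33,2)·0.03^2·0.97^31 = 0.1848418
1 − 0.9243646 = 0.0756354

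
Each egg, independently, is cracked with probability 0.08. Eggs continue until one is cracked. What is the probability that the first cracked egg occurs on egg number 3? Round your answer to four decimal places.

Geometric (trials to first success), p = 0.08.
P(Y = 3) = (1−p)^2 · p = 0.8464 · 0.08 = 0.067712

0.0677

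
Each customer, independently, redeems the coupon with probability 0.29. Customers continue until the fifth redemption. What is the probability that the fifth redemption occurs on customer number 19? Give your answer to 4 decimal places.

Y = trial on which the fifth success occurs; negative binomial, r=5, p=0.29.
P(Y=19) = C(18,4) · p^5 · (1−p)^14
= 3060 · 0.0020511 · 0.0082721 = 0.051919

0.0519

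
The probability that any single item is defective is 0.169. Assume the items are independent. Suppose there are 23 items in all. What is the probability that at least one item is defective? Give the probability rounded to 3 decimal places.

P(at least one) = 1 − P(none) = 1 − (1 − 0.169)^23
= 1 − 0.01415 = 0.98585

0.986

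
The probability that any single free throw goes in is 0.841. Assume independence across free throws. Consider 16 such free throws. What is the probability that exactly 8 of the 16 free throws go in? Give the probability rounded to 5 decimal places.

0.00132

X ~ Binomial(n=16, p=0.841).
P(X=8) = C(16,8) · p^8 · (1−p)^8
= 12870 · 0.25025 · 4.0849e-07 = 0.0013156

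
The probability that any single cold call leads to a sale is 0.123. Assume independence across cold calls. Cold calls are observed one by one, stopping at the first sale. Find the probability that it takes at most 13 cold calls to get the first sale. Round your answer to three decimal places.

Y = number of cold calls to the first success; geometric, p = 0.123.
P(Y ≤ 13) = 1 − (1−p)^13 = 1 − 0.18155 = 0.81845

0.818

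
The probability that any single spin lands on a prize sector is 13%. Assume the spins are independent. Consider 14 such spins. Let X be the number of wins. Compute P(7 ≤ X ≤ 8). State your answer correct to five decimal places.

X ~ Binomial(14, 0.13); P(7 ≤ X ≤ 8) = Σ C(14,k) p^k (1−p)^(14−k) over k:
  k=7: C(14,7)·0.13^7·0.87^7 = 0.0008124
  k=8: C(14,8)·0.13^8·0.87^6 = 0.0001062
Total = 0.0009187

0.00092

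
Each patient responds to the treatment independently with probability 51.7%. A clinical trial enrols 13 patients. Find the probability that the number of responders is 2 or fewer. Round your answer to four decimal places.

0.0081

X ~ Binomial(13, 0.517); P(X ≤ 2) = Σ C(13,k) p^k (1−p)^(13−k) over k:
  k=0: C(13,0)·0.517^0·0.483^13 = 0.000078
  k=1: C(13,1)·0.517^1·0.483^12 = 0.001083
  k=2: C(13,2)·0.517^2·0.483^11 = 0.006958
Total = 0.008119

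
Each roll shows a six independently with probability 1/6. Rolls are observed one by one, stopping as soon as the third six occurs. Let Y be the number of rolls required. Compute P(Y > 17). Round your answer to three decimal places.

0.444

Needing more than 17 rolls ⇔ fewer than 3 successes in the first 17. With X ~ Binomial(17, 0.166667), P(Y > 17) = P(X ≤ 2).
  k=0: C(17,0)·0.166667^0·0.833333^17 = 0.04507
  k=1: C(17,1)·0.166667^1·0.833333^16 = 0.15325
  k=2: C(17,2)·0.166667^2·0.833333^15 = 0.24520
P(X ≤ 2) = 0.44352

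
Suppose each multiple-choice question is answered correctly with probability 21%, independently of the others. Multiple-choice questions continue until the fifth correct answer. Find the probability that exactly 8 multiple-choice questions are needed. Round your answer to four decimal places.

0.0070

Y = trial on which the fifth success occurs; negative binomial, r=5, p=0.21.
P(Y=8) = C(7,4) · p^5 · (1−p)^3
= 35 · 0.00040841 · 0.49304 = 0.007048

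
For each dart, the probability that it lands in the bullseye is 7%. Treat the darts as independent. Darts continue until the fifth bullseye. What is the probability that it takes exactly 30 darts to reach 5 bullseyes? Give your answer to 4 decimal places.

Y = trial on which the fifth success occurs; negative binomial, r=5, p=0.07.
P(Y=30) = C(29,4) · p^5 · (1−p)^25
= 23751 · 1.6807e-06 · 0.16296 = 0.006505

0.0065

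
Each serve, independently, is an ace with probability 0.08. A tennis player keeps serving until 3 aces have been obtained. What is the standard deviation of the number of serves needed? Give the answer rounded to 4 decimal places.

Y = total serves until the third success; negative binomial with r=3, p=0.08.
SD(Y) = √[r(1−p)/p²] = √(431.250000) = 20.766560

20.7666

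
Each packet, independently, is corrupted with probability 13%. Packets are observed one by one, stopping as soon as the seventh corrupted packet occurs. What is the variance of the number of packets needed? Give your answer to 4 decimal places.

360.3550

Y = total packets until the seventh success; negative binomial with r=7, p=0.13.
Var(Y) = r(1−p)/p² = 7·0.87 / 0.13² = 360.355030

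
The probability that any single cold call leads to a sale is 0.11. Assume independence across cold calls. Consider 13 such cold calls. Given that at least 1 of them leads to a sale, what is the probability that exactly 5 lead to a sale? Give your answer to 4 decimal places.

0.0105

X ~ Binomial(13, 0.11). Want P(X=5 | X≥1) = P(X=5) / P(X≥1).
P(X=5) = C(13,5)·0.11^5·0.89^8 = 0.008159
P(X≥1) = 1 − 0.219821 = 0.780179
Ratio = 0.008159 / 0.780179 = 0.010458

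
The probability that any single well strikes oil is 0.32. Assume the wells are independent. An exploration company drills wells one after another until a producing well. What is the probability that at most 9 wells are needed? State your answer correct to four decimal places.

0.9689

Y = number of wells to the first success; geometric, p = 0.32.
P(Y ≤ 9) = 1 − (1−p)^9 = 1 − 0.031087 = 0.968913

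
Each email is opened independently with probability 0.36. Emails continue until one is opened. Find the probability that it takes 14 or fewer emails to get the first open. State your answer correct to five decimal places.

0.99807

Y = number of emails to the first success; geometric, p = 0.36.
P(Y ≤ 14) = 1 − (1−p)^14 = 1 − 0.0019343 = 0.9980657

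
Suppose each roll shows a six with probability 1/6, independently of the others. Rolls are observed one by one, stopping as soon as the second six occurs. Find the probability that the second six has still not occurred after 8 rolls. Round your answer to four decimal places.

0.6047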